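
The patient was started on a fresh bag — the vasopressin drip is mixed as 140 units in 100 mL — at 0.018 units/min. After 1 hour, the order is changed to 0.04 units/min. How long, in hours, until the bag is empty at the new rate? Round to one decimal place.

57.9 hours

Initial rate:
0.018 units/min × 60 min/hr = 1.08 units/hr
Concentration = 140 units ÷ 100 mL = 1.4 units/mL
Rate = 1.08 units/hr ÷ 1.4 units/mL = 0.7714286 mL/hr
Volume infused so far = 0.7714286 mL/hr × 1 hr = 0.7714286 mL
Volume remaining = 100 − 0.7714286 = 99.22857 mL
New rate:
0.04 units/min × 60 min/hr = 2.4 units/hr
Rate = 2.4 units/hr ÷ 1.4 units/mL = 1.714286 mL/hr
Time remaining = 99.22857 mL ÷ 1.714286 mL/hr = 57.88333 hr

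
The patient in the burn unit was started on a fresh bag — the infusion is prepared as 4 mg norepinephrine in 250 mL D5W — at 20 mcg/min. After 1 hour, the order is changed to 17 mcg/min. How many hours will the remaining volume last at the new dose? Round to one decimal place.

2.7 hours

Initial rate:
20 mcg/min × 60 min/hr = 1200 mcg/hr
Concentration = 4 mg ÷ 250 mL = 0.016 mg/mL = 16 mcg/mL
Rate = 1200 mcg/hr ÷ 16 mcg/mL = 75 mL/hr
Volume infused so far = 75 mL/hr × 1 hr = 75 mL
Volume remaining = 250 − 75 = 175 mL
New rate:
17 mcg/min × 60 min/hr = 1020 mcg/hr
Rate = 1020 mcg/hr ÷ 16 mcg/mL = 63.75 mL/hr
Time remaining = 175 mL ÷ 63.75 mL/hr = 2.745098 hr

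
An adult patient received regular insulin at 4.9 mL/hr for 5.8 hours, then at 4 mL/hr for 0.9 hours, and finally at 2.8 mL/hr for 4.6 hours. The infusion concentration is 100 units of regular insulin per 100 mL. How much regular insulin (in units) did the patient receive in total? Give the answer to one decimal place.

44.9 units

Concentration = 100 units ÷ 100 mL = 1 units/mL
Stage 1: 4.9 mL/hr × 5.8 hr = 28.42 mL → 28.42 mL × 1 units/mL = 28.42 units
Stage 2: 4 mL/hr × 0.9 hr = 3.6 mL → 3.6 mL × 1 units/mL = 3.6 units
Stage 3: 2.8 mL/hr × 4.6 hr = 12.88 mL → 12.88 mL × 1 units/mL = 12.88 units
Total = 28.42 + 3.6 + 12.88 = 44.9 units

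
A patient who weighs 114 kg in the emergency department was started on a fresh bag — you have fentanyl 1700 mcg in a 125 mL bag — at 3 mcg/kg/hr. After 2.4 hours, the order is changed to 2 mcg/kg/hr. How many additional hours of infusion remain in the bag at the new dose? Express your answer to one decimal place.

Initial rate:
Dose = 3 mcg/kg/hr × 114 kg = 342 mcg/hr
Concentration = 1700 mcg ÷ 125 mL = 13.6 mcg/mL
Rate = 342 mcg/hr ÷ 13.6 mcg/mL = 25.14706 mL/hr
Volume infused so far = 25.14706 mL/hr × 2.4 hr = 60.35294 mL
Volume remaining = 125 − 60.35294 = 64.64706 mL
New rate:
Dose = 2 mcg/kg/hr × 114 kg = 228 mcg/hr
Rate = 228 mcg/hr ÷ 13.6 mcg/mL = 16.76471 mL/hr
Time remaining = 64.64706 mL ÷ 16.76471 mL/hr = 3.85614 hr

3.9 hours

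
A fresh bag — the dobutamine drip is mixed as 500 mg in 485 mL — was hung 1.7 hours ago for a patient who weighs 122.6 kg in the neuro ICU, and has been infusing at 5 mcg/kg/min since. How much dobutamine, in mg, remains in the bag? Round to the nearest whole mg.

Dose = 5 mcg/kg/min × 122.6 kg = 613 mcg/min
613 mcg/min × 60 min/hr = 36780 mcg/hr
Concentration = 500 mg ÷ 485 mL = 1.030928 mg/mL = 1030.928 mcg/mL
Rate = 36780 mcg/hr ÷ 1030.928 mcg/mL = 35.6766 mL/hr
Volume infused = 35.6766 mL/hr × 1.7 hr = 60.65022 mL
Volume remaining = 485 − 60.65022 = 424.3498 mL
Drug remaining = 424.3498 mL × 1030.928 mcg/mL = 437474 mcg = 437.474 mg

437 mg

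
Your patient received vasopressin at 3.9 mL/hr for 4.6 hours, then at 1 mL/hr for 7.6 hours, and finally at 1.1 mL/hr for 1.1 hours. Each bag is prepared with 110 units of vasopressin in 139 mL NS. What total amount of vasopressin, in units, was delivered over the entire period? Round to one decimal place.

21.2 units

Concentration = 110 units ÷ 139 mL = 0.7913669 units/mL
Stage 1: 3.9 mL/hr × 4.6 hr = 17.94 mL → 17.94 mL × 0.7913669 units/mL = 14.19712 units
Stage 2: 1 mL/hr × 7.6 hr = 7.6 mL → 7.6 mL × 0.7913669 units/mL = 6.014388 units
Stage 3: 1.1 mL/hr × 1.1 hr = 1.21 mL → 1.21 mL × 0.7913669 units/mL = 0.957554 units
Total = 14.19712 + 6.014388 + 0.957554 = 21.16906 units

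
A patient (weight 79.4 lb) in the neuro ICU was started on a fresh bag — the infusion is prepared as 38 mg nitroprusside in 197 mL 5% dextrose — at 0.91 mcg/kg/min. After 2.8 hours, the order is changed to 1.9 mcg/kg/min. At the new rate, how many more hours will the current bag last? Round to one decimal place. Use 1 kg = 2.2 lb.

Initial rate:
Weight = 79.4 lb ÷ 2.2 lb/kg = 36.09091 kg
Dose = 0.91 mcg/kg/min × 36.09091 kg = 32.84273 mcg/min
32.84273 mcg/min × 60 min/hr = 1970.564 mcg/hr
Concentration = 38 mg ÷ 197 mL = 0.1928934 mg/mL = 192.8934 mcg/mL
Rate = 1970.564 mcg/hr ÷ 192.8934 mcg/mL = 10.21582 mL/hr
Volume infused so far = 10.21582 mL/hr × 2.8 hr = 28.60429 mL
Volume remaining = 197 − 28.60429 = 168.3957 mL
New rate:
Dose = 1.9 mcg/kg/min × 36.09091 kg = 68.57273 mcg/min
68.57273 mcg/min × 60 min/hr = 4114.364 mcg/hr
Rate = 4114.364 mcg/hr ÷ 192.8934 mcg/mL = 21.32973 mL/hr
Time remaining = 168.3957 mL ÷ 21.32973 mL/hr = 7.894884 hr

7.9 hours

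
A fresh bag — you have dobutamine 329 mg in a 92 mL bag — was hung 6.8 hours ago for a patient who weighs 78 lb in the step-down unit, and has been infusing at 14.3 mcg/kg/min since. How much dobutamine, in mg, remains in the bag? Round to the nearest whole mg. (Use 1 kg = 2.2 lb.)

Weight = 78 lb ÷ 2.2 lb/kg = 35.45455 kg
Dose = 14.3 mcg/kg/min × 35.45455 kg = 507 mcg/min
507 mcg/min × 60 min/hr = 30420 mcg/hr
Concentration = 329 mg ÷ 92 mL = 3.576087 mg/mL = 3576.087 mcg/mL
Rate = 30420 mcg/hr ÷ 3576.087 mcg/mL = 8.506505 mL/hr
Volume infused = 8.506505 mL/hr × 6.8 hr = 57.84423 mL
Volume remaining = 92 − 57.84423 = 34.15577 mL
Drug remaining = 34.15577 mL × 3576.087 mcg/mL = 122144 mcg = 122.144 mg

122 mg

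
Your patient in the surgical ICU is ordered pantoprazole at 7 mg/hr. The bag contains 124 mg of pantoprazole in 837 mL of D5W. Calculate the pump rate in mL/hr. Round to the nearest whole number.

Concentration = 124 mg ÷ 837 mL = 0.1481481 mg/mL
Rate = 7 mg/hr ÷ 0.1481481 mg/mL = 47.25 mL/hr

47 mL/hr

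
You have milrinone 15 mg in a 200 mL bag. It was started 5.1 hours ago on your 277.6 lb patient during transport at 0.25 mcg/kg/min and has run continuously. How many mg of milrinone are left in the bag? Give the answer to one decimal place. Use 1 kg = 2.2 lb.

Weight = 277.6 lb ÷ 2.2 lb/kg = 126.1818 kg
Dose = 0.25 mcg/kg/min × 126.1818 kg = 31.54545 mcg/min
31.54545 mcg/min × 60 min/hr = 1892.727 mcg/hr
Concentration = 15 mg ÷ 200 mL = 0.075 mg/mL = 75 mcg/mL
Rate = 1892.727 mcg/hr ÷ 75 mcg/mL = 25.23636 mL/hr
Volume infused = 25.23636 mL/hr × 5.1 hr = 128.7055 mL
Volume remaining = 200 − 128.7055 = 71.29455 mL
Drug remaining = 71.29455 mL × 75 mcg/mL = 5347.091 mcg = 5.347091 mg

5.3 mg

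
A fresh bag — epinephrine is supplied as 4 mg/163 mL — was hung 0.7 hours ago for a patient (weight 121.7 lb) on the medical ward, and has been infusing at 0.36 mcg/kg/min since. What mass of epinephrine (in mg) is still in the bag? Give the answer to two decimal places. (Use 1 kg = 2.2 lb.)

Weight = 121.7 lb ÷ 2.2 lb/kg = 55.31818 kg
Dose = 0.36 mcg/kg/min × 55.31818 kg = 19.91455 mcg/min
19.91455 mcg/min × 60 min/hr = 1194.873 mcg/hr
Concentration = 4 mg ÷ 163 mL = 0.02453988 mg/mL = 24.53988 mcg/mL
Rate = 1194.873 mcg/hr ÷ 24.53988 mcg/mL = 48.69106 mL/hr
Volume infused = 48.69106 mL/hr × 0.7 hr = 34.08374 mL
Volume remaining = 163 − 34.08374 = 128.9163 mL
Drug remaining = 128.9163 mL × 24.53988 mcg/mL = 3163.589 mcg = 3.163589 mg

3.16 mg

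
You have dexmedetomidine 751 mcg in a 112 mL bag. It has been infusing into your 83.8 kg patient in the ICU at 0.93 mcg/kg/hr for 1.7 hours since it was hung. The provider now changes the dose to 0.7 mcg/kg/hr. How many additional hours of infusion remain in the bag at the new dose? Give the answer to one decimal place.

Initial rate:
Dose = 0.93 mcg/kg/hr × 83.8 kg = 77.934 mcg/hr
Concentration = 751 mcg ÷ 112 mL = 6.705357 mcg/mL
Rate = 77.934 mcg/hr ÷ 6.705357 mcg/mL = 11.62265 mL/hr
Volume infused so far = 11.62265 mL/hr × 1.7 hr = 19.7585 mL
Volume remaining = 112 − 19.7585 = 92.2415 mL
New rate:
Dose = 0.7 mcg/kg/hr × 83.8 kg = 58.66 mcg/hr
Rate = 58.66 mcg/hr ÷ 6.705357 mcg/mL = 8.748229 mL/hr
Time remaining = 92.2415 mL ÷ 8.748229 mL/hr = 10.54402 hr

10.5 hours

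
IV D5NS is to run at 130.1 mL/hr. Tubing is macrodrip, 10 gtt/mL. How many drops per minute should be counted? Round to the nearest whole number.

22 gtt/min

130.1 mL/hr ÷ 60 min/hr = 2.168333 mL/min
2.168333 mL/min × 10 gtt/mL = 21.68333 gtt/min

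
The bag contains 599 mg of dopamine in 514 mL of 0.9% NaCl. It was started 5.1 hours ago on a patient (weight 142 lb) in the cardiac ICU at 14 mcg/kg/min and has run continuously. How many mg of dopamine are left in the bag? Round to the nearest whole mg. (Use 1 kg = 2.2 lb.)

322 mg

Weight = 142 lb ÷ 2.2 lb/kg = 64.54545 kg
Dose = 14 mcg/kg/min × 64.54545 kg = 903.6364 mcg/min
903.6364 mcg/min × 60 min/hr = 54218.18 mcg/hr
Concentration = 599 mg ÷ 514 mL = 1.16537 mg/mL = 1165.37 mcg/mL
Rate = 54218.18 mcg/hr ÷ 1165.37 mcg/mL = 46.52445 mL/hr
Volume infused = 46.52445 mL/hr × 5.1 hr = 237.2747 mL
Volume remaining = 514 − 237.2747 = 276.7253 mL
Drug remaining = 276.7253 mL × 1165.37 mcg/mL = 322487.3 mcg = 322.4873 mg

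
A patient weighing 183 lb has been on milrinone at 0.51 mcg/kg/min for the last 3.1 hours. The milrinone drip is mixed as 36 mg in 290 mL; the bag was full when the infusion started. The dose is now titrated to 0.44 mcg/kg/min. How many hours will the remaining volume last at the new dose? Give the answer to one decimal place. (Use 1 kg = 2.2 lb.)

Initial rate:
Weight = 183 lb ÷ 2.2 lb/kg = 83.18182 kg
Dose = 0.51 mcg/kg/min × 83.18182 kg = 42.42273 mcg/min
42.42273 mcg/min × 60 min/hr = 2545.364 mcg/hr
Concentration = 36 mg ÷ 290 mL = 0.1241379 mg/mL = 124.1379 mcg/mL
Rate = 2545.364 mcg/hr ÷ 124.1379 mcg/mL = 20.50432 mL/hr
Volume infused so far = 20.50432 mL/hr × 3.1 hr = 63.56339 mL
Volume remaining = 290 − 63.56339 = 226.4366 mL
New rate:
Dose = 0.44 mcg/kg/min × 83.18182 kg = 36.6 mcg/min
36.6 mcg/min × 60 min/hr = 2196 mcg/hr
Rate = 2196 mcg/hr ÷ 124.1379 mcg/mL = 17.69 mL/hr
Time remaining = 226.4366 mL ÷ 17.69 mL/hr = 12.80026 hr

12.8 hours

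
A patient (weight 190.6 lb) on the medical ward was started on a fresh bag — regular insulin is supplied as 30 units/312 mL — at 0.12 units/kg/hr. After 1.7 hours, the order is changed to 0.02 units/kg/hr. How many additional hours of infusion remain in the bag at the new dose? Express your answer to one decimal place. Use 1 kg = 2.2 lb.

7.1 hours

Initial rate:
Weight = 190.6 lb ÷ 2.2 lb/kg = 86.63636 kg
Dose = 0.12 units/kg/hr × 86.63636 kg = 10.39636 units/hr
Concentration = 30 units ÷ 312 mL = 0.09615385 units/mL
Rate = 10.39636 units/hr ÷ 0.09615385 units/mL = 108.1222 mL/hr
Volume infused so far = 108.1222 mL/hr × 1.7 hr = 183.8077 mL
Volume remaining = 312 − 183.8077 = 128.1923 mL
New rate:
Dose = 0.02 units/kg/hr × 86.63636 kg = 1.732727 units/hr
Rate = 1.732727 units/hr ÷ 0.09615385 units/mL = 18.02036 mL/hr
Time remaining = 128.1923 mL ÷ 18.02036 mL/hr = 7.113746 hr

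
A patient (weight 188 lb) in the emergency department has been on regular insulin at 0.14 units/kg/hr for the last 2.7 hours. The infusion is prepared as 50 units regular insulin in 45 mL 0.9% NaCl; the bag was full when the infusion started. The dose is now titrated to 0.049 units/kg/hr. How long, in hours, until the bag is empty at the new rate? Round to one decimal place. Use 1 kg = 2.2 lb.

4.2 hours

Initial rate:
Weight = 188 lb ÷ 2.2 lb/kg = 85.45455 kg
Dose = 0.14 units/kg/hr × 85.45455 kg = 11.96364 units/hr
Concentration = 50 units ÷ 45 mL = 1.111111 units/mL
Rate = 11.96364 units/hr ÷ 1.111111 units/mL = 10.76727 mL/hr
Volume infused so far = 10.76727 mL/hr × 2.7 hr = 29.07164 mL
Volume remaining = 45 − 29.07164 = 15.92836 mL
New rate:
Dose = 0.049 units/kg/hr × 85.45455 kg = 4.187273 units/hr
Rate = 4.187273 units/hr ÷ 1.111111 units/mL = 3.768545 mL/hr
Time remaining = 15.92836 mL ÷ 3.768545 mL/hr = 4.226661 hr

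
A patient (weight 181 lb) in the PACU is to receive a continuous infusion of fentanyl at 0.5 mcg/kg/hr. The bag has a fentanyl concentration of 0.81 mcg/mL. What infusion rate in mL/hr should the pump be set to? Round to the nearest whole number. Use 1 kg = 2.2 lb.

51 mL/hr

Weight = 181 lb ÷ 2.2 lb/kg = 82.27273 kg
Dose = 0.5 mcg/kg/hr × 82.27273 kg = 41.13636 mcg/hr
Rate = 41.13636 mcg/hr ÷ 0.81 mcg/mL = 50.78563 mL/hr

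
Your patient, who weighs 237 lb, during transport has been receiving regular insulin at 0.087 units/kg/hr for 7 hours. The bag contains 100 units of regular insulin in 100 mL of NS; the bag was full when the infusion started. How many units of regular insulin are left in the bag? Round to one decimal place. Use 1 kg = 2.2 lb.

34.4 units

Weight = 237 lb ÷ 2.2 lb/kg = 107.7273 kg
Dose = 0.087 units/kg/hr × 107.7273 kg = 9.372273 units/hr
Concentration = 100 units ÷ 100 mL = 1 units/mL
Rate = 9.372273 units/hr ÷ 1 units/mL = 9.372273 mL/hr
Volume infused = 9.372273 mL/hr × 7 hr = 65.60591 mL
Volume remaining = 100 − 65.60591 = 34.39409 mL
Drug remaining = 34.39409 mL × 1 units/mL = 34.39409 units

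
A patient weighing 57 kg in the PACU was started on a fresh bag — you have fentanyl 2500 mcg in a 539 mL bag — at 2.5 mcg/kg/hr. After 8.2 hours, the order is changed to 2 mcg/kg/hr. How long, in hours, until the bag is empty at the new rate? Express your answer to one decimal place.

Initial rate:
Dose = 2.5 mcg/kg/hr × 57 kg = 142.5 mcg/hr
Concentration = 2500 mcg ÷ 539 mL = 4.638219 mcg/mL
Rate = 142.5 mcg/hr ÷ 4.638219 mcg/mL = 30.723 mL/hr
Volume infused so far = 30.723 mL/hr × 8.2 hr = 251.9286 mL
Volume remaining = 539 − 251.9286 = 287.0714 mL
New rate:
Dose = 2 mcg/kg/hr × 57 kg = 114 mcg/hr
Rate = 114 mcg/hr ÷ 4.638219 mcg/mL = 24.5784 mL/hr
Time remaining = 287.0714 mL ÷ 24.5784 mL/hr = 11.67982 hr

11.7 hours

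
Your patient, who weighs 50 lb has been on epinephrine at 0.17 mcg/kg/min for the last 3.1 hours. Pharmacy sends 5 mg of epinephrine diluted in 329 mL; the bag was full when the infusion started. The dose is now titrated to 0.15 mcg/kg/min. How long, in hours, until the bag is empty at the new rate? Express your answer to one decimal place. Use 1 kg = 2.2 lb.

20.9 hours

Initial rate:
Weight = 50 lb ÷ 2.2 lb/kg = 22.72727 kg
Dose = 0.17 mcg/kg/min × 22.72727 kg = 3.863636 mcg/min
3.863636 mcg/min × 60 min/hr = 231.8182 mcg/hr
Concentration = 5 mg ÷ 329 mL = 0.01519757 mg/mL = 15.19757 mcg/mL
Rate = 231.8182 mcg/hr ÷ 15.19757 mcg/mL = 15.25364 mL/hr
Volume infused so far = 15.25364 mL/hr × 3.1 hr = 47.28627 mL
Volume remaining = 329 − 47.28627 = 281.7137 mL
New rate:
Dose = 0.15 mcg/kg/min × 22.72727 kg = 3.409091 mcg/min
3.409091 mcg/min × 60 min/hr = 204.5455 mcg/hr
Rate = 204.5455 mcg/hr ÷ 15.19757 mcg/mL = 13.45909 mL/hr
Time remaining = 281.7137 mL ÷ 13.45909 mL/hr = 20.93111 hr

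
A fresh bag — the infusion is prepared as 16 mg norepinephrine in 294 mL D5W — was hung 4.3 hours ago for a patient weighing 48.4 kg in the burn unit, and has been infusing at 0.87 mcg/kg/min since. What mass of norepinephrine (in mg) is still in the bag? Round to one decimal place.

Dose = 0.87 mcg/kg/min × 48.4 kg = 42.108 mcg/min
42.108 mcg/min × 60 min/hr = 2526.48 mcg/hr
Concentration = 16 mg ÷ 294 mL = 0.05442177 mg/mL = 54.42177 mcg/mL
Rate = 2526.48 mcg/hr ÷ 54.42177 mcg/mL = 46.42407 mL/hr
Volume infused = 46.42407 mL/hr × 4.3 hr = 199.6235 mL
Volume remaining = 294 − 199.6235 = 94.3765 mL
Drug remaining = 94.3765 mL × 54.42177 mcg/mL = 5136.136 mcg = 5.136136 mg

5.1 mg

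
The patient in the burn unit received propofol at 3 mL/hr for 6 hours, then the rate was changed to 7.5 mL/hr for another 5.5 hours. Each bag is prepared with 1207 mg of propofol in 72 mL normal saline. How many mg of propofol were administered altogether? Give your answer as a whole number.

993 mg

Concentration = 1207 mg ÷ 72 mL = 16.76389 mg/mL
Stage 1: 3 mL/hr × 6 hr = 18 mL → 18 mL × 16.76389 mg/mL = 301.75 mg
Stage 2: 7.5 mL/hr × 5.5 hr = 41.25 mL → 41.25 mL × 16.76389 mg/mL = 691.5104 mg
Total = 301.75 + 691.5104 = 993.2604 mg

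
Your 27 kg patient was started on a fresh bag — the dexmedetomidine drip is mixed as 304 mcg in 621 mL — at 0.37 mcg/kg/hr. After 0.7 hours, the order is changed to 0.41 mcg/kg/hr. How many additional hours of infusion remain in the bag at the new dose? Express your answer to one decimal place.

26.8 hours

Initial rate:
Dose = 0.37 mcg/kg/hr × 27 kg = 9.99 mcg/hr
Concentration = 304 mcg ÷ 621 mL = 0.489533 mcg/mL
Rate = 9.99 mcg/hr ÷ 0.489533 mcg/mL = 20.4072 mL/hr
Volume infused so far = 20.4072 mL/hr × 0.7 hr = 14.28504 mL
Volume remaining = 621 − 14.28504 = 606.715 mL
New rate:
Dose = 0.41 mcg/kg/hr × 27 kg = 11.07 mcg/hr
Rate = 11.07 mcg/hr ÷ 0.489533 mcg/mL = 22.61339 mL/hr
Time remaining = 606.715 mL ÷ 22.61339 mL/hr = 26.8299 hr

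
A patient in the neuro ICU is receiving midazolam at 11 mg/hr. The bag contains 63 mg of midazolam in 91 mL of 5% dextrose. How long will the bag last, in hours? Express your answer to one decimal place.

5.7 hours

Concentration = 63 mg ÷ 91 mL = 0.6923077 mg/mL
Rate = 11 mg/hr ÷ 0.6923077 mg/mL = 15.88889 mL/hr
Duration = 91 mL ÷ 15.88889 mL/hr = 5.727273 hr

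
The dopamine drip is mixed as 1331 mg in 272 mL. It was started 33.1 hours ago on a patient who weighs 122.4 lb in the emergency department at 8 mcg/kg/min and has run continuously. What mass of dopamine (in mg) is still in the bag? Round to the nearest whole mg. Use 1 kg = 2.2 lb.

Weight = 122.4 lb ÷ 2.2 lb/kg = 55.63636 kg
Dose = 8 mcg/kg/min × 55.63636 kg = 445.0909 mcg/min
445.0909 mcg/min × 60 min/hr = 26705.45 mcg/hr
Concentration = 1331 mg ÷ 272 mL = 4.893382 mg/mL = 4893.382 mcg/mL
Rate = 26705.45 mcg/hr ÷ 4893.382 mcg/mL = 5.457463 mL/hr
Volume infused = 5.457463 mL/hr × 33.1 hr = 180.642 mL
Volume remaining = 272 − 180.642 = 91.35797 mL
Drug remaining = 91.35797 mL × 4893.382 mcg/mL = 447049.5 mcg = 447.0495 mg

447 mg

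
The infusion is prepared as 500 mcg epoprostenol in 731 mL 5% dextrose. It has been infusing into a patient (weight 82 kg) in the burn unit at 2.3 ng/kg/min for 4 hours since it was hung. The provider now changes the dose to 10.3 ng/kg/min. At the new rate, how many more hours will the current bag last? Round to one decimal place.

9.0 hours

Initial rate:
Dose = 2.3 ng/kg/min × 82 kg = 188.6 ng/min
188.6 ng/min × 60 min/hr = 11316 ng/hr
Concentration = 500 mcg ÷ 731 mL = 0.6839945 mcg/mL = 683.9945 ng/mL
Rate = 11316 ng/hr ÷ 683.9945 ng/mL = 16.54399 mL/hr
Volume infused so far = 16.54399 mL/hr × 4 hr = 66.17597 mL
Volume remaining = 731 − 66.17597 = 664.824 mL
New rate:
Dose = 10.3 ng/kg/min × 82 kg = 844.6 ng/min
844.6 ng/min × 60 min/hr = 50676 ng/hr
Rate = 50676 ng/hr ÷ 683.9945 ng/mL = 74.08831 mL/hr
Time remaining = 664.824 mL ÷ 74.08831 mL/hr = 8.9734 hr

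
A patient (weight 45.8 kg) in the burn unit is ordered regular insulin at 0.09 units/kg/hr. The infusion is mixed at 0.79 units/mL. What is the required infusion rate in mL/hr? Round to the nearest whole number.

Dose = 0.09 units/kg/hr × 45.8 kg = 4.122 units/hr
Rate = 4.122 units/hr ÷ 0.79 units/mL = 5.217722 mL/hr

5 mL/hr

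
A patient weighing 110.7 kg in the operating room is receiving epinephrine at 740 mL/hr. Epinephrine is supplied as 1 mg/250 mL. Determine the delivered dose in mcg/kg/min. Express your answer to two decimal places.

0.45 mcg/kg/min

Concentration = 1 mg ÷ 250 mL = 0.004 mg/mL = 4 mcg/mL
Drug rate = 740 mL/hr × 4 mcg/mL = 2960 mcg/hr
2960 mcg/hr ÷ 60 min/hr = 49.33333 mcg/min
49.33333 mcg/min ÷ 110.7 kg = 0.4456489 mcg/kg/min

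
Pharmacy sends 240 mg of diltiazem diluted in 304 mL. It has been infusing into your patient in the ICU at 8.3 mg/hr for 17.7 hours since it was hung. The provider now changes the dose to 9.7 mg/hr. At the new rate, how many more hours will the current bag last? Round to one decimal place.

Initial rate:
Concentration = 240 mg ÷ 304 mL = 0.7894737 mg/mL
Rate = 8.3 mg/hr ÷ 0.7894737 mg/mL = 10.51333 mL/hr
Volume infused so far = 10.51333 mL/hr × 17.7 hr = 186.086 mL
Volume remaining = 304 − 186.086 = 117.914 mL
New rate:
Rate = 9.7 mg/hr ÷ 0.7894737 mg/mL = 12.28667 mL/hr
Time remaining = 117.914 mL ÷ 12.28667 mL/hr = 9.596907 hr

9.6 hours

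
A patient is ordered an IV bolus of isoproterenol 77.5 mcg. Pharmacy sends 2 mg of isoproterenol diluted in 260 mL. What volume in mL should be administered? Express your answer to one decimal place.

Concentration = 2 mg ÷ 260 mL = 0.007692308 mg/mL = 7.692308 mcg/mL
Volume = 77.5 mcg ÷ 7.692308 mcg/mL = 10.075 mL

10.1 mL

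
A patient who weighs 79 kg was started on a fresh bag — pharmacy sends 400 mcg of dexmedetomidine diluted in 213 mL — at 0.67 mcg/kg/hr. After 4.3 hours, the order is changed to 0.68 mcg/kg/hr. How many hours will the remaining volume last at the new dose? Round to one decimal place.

Initial rate:
Dose = 0.67 mcg/kg/hr × 79 kg = 52.93 mcg/hr
Concentration = 400 mcg ÷ 213 mL = 1.877934 mcg/mL
Rate = 52.93 mcg/hr ÷ 1.877934 mcg/mL = 28.18522 mL/hr
Volume infused so far = 28.18522 mL/hr × 4.3 hr = 121.1965 mL
Volume remaining = 213 − 121.1965 = 91.80353 mL
New rate:
Dose = 0.68 mcg/kg/hr × 79 kg = 53.72 mcg/hr
Rate = 53.72 mcg/hr ÷ 1.877934 mcg/mL = 28.6059 mL/hr
Time remaining = 91.80353 mL ÷ 28.6059 mL/hr = 3.209252 hr

3.2 hours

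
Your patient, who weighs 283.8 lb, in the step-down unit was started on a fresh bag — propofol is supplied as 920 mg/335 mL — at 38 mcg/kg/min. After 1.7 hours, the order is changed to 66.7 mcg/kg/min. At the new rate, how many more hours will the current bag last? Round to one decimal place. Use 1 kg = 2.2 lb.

0.8 hours

Initial rate:
Weight = 283.8 lb ÷ 2.2 lb/kg = 129 kg
Dose = 38 mcg/kg/min × 129 kg = 4902 mcg/min
4902 mcg/min × 60 min/hr = 294120 mcg/hr
Concentration = 920 mg ÷ 335 mL = 2.746269 mg/mL = 2746.269 mcg/mL
Rate = 294120 mcg/hr ÷ 2746.269 mcg/mL = 107.098 mL/hr
Volume infused so far = 107.098 mL/hr × 1.7 hr = 182.0667 mL
Volume remaining = 335 − 182.0667 = 152.9333 mL
New rate:
Dose = 66.7 mcg/kg/min × 129 kg = 8604.3 mcg/min
8604.3 mcg/min × 60 min/hr = 516258 mcg/hr
Rate = 516258 mcg/hr ÷ 2746.269 mcg/mL = 187.9853 mL/hr
Time remaining = 152.9333 mL ÷ 187.9853 mL/hr = 0.813539 hr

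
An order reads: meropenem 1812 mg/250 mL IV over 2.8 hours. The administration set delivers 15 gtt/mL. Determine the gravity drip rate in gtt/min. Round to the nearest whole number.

250 mL ÷ (2.8 hr × 60 = 168 min) = 1.488095 mL/min
1.488095 mL/min × 15 gtt/mL = 22.32143 gtt/min

22 gtt/min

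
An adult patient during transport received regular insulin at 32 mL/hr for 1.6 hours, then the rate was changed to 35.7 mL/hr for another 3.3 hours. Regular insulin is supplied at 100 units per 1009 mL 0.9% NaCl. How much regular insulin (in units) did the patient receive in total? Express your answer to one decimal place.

16.8 units

Concentration = 100 units ÷ 1009 mL = 0.09910803 units/mL
Stage 1: 32 mL/hr × 1.6 hr = 51.2 mL → 51.2 mL × 0.09910803 units/mL = 5.074331 units
Stage 2: 35.7 mL/hr × 3.3 hr = 117.81 mL → 117.81 mL × 0.09910803 units/mL = 11.67592 units
Total = 5.074331 + 11.67592 = 16.75025 units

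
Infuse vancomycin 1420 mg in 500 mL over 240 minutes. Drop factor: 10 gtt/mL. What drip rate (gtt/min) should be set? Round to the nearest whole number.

500 mL ÷ (240 min) = 2.083333 mL/min
2.083333 mL/min × 10 gtt/mL = 20.83333 gtt/min

21 gtt/min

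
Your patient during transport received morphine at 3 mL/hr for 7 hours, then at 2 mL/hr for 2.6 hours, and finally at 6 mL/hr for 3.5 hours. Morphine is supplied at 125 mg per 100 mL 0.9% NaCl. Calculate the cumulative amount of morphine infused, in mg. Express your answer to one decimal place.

Concentration = 125 mg ÷ 100 mL = 1.25 mg/mL
Stage 1: 3 mL/hr × 7 hr = 21 mL → 21 mL × 1.25 mg/mL = 26.25 mg
Stage 2: 2 mL/hr × 2.6 hr = 5.2 mL → 5.2 mL × 1.25 mg/mL = 6.5 mg
Stage 3: 6 mL/hr × 3.5 hr = 21 mL → 21 mL × 1.25 mg/mL = 26.25 mg
Total = 26.25 + 6.5 + 26.25 = 59 mg

59.0 mg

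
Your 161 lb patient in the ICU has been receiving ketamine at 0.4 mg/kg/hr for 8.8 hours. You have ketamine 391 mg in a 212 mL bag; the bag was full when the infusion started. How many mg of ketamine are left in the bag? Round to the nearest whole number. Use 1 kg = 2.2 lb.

Weight = 161 lb ÷ 2.2 lb/kg = 73.18182 kg
Dose = 0.4 mg/kg/hr × 73.18182 kg = 29.27273 mg/hr
Concentration = 391 mg ÷ 212 mL = 1.84434 mg/mL
Rate = 29.27273 mg/hr ÷ 1.84434 mg/mL = 15.87166 mL/hr
Volume infused = 15.87166 mL/hr × 8.8 hr = 139.6706 mL
Volume remaining = 212 − 139.6706 = 72.32941 mL
Drug remaining = 72.32941 mL × 1.84434 mg/mL = 133.4 mg

133 mg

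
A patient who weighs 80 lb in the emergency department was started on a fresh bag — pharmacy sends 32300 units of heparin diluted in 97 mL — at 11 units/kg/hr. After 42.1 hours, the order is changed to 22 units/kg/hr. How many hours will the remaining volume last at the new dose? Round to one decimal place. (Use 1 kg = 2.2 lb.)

19.3 hours

Initial rate:
Weight = 80 lb ÷ 2.2 lb/kg = 36.36364 kg
Dose = 11 units/kg/hr × 36.36364 kg = 400 units/hr
Concentration = 32300 units ÷ 97 mL = 332.9897 units/mL
Rate = 400 units/hr ÷ 332.9897 units/mL = 1.201238 mL/hr
Volume infused so far = 1.201238 mL/hr × 42.1 hr = 50.57214 mL
Volume remaining = 97 − 50.57214 = 46.42786 mL
New rate:
Dose = 22 units/kg/hr × 36.36364 kg = 800 units/hr
Rate = 800 units/hr ÷ 332.9897 units/mL = 2.402477 mL/hr
Time remaining = 46.42786 mL ÷ 2.402477 mL/hr = 19.325 hr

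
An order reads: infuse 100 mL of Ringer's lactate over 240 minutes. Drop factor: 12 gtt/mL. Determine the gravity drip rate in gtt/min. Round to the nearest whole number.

5 gtt/min

100 mL ÷ (240 min) = 0.4166667 mL/min
0.4166667 mL/min × 12 gtt/mL = 5 gtt/min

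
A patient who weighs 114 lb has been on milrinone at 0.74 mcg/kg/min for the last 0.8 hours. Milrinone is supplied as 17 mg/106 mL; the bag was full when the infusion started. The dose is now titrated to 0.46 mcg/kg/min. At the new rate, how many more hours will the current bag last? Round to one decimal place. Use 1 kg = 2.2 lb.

Initial rate:
Weight = 114 lb ÷ 2.2 lb/kg = 51.81818 kg
Dose = 0.74 mcg/kg/min × 51.81818 kg = 38.34545 mcg/min
38.34545 mcg/min × 60 min/hr = 2300.727 mcg/hr
Concentration = 17 mg ÷ 106 mL = 0.1603774 mg/mL = 160.3774 mcg/mL
Rate = 2300.727 mcg/hr ÷ 160.3774 mcg/mL = 14.34571 mL/hr
Volume infused so far = 14.34571 mL/hr × 0.8 hr = 11.47657 mL
Volume remaining = 106 − 11.47657 = 94.52343 mL
New rate:
Dose = 0.46 mcg/kg/min × 51.81818 kg = 23.83636 mcg/min
23.83636 mcg/min × 60 min/hr = 1430.182 mcg/hr
Rate = 1430.182 mcg/hr ÷ 160.3774 mcg/mL = 8.917604 mL/hr
Time remaining = 94.52343 mL ÷ 8.917604 mL/hr = 10.59964 hr

10.6 hours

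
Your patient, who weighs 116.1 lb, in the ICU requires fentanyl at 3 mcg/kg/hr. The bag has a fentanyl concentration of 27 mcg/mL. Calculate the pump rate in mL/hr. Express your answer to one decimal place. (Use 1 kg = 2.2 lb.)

5.9 mL/hr

Weight = 116.1 lb ÷ 2.2 lb/kg = 52.77273 kg
Dose = 3 mcg/kg/hr × 52.77273 kg = 158.3182 mcg/hr
Rate = 158.3182 mcg/hr ÷ 27 mcg/mL = 5.863636 mL/hr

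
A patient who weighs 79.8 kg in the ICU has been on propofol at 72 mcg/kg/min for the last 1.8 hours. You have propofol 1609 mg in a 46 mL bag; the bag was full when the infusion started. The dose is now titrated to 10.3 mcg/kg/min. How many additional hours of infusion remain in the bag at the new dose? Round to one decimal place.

20.0 hours

Initial rate:
Dose = 72 mcg/kg/min × 79.8 kg = 5745.6 mcg/min
5745.6 mcg/min × 60 min/hr = 344736 mcg/hr
Concentration = 1609 mg ÷ 46 mL = 34.97826 mg/mL = 34978.26 mcg/mL
Rate = 344736 mcg/hr ÷ 34978.26 mcg/mL = 9.855722 mL/hr
Volume infused so far = 9.855722 mL/hr × 1.8 hr = 17.7403 mL
Volume remaining = 46 − 17.7403 = 28.2597 mL
New rate:
Dose = 10.3 mcg/kg/min × 79.8 kg = 821.94 mcg/min
821.94 mcg/min × 60 min/hr = 49316.4 mcg/hr
Rate = 49316.4 mcg/hr ÷ 34978.26 mcg/mL = 1.409916 mL/hr
Time remaining = 28.2597 mL ÷ 1.409916 mL/hr = 20.04354 hr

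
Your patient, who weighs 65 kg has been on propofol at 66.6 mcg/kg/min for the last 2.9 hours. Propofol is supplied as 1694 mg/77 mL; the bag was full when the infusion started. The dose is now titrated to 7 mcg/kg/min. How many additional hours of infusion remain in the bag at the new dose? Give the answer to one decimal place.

Initial rate:
Dose = 66.6 mcg/kg/min × 65 kg = 4329 mcg/min
4329 mcg/min × 60 min/hr = 259740 mcg/hr
Concentration = 1694 mg ÷ 77 mL = 22 mg/mL = 22000 mcg/mL
Rate = 259740 mcg/hr ÷ 22000 mcg/mL = 11.80636 mL/hr
Volume infused so far = 11.80636 mL/hr × 2.9 hr = 34.23845 mL
Volume remaining = 77 − 34.23845 = 42.76155 mL
New rate:
Dose = 7 mcg/kg/min × 65 kg = 455 mcg/min
455 mcg/min × 60 min/hr = 27300 mcg/hr
Rate = 27300 mcg/hr ÷ 22000 mcg/mL = 1.240909 mL/hr
Time remaining = 42.76155 mL ÷ 1.240909 mL/hr = 34.45985 hr

34.5 hours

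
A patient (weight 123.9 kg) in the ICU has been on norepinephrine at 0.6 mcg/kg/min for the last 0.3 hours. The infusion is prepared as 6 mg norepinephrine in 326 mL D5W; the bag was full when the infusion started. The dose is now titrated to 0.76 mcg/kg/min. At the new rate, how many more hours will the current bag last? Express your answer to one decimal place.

0.8 hours

Initial rate:
Dose = 0.6 mcg/kg/min × 123.9 kg = 74.34 mcg/min
74.34 mcg/min × 60 min/hr = 4460.4 mcg/hr
Concentration = 6 mg ÷ 326 mL = 0.01840491 mg/mL = 18.40491 mcg/mL
Rate = 4460.4 mcg/hr ÷ 18.40491 mcg/mL = 242.3484 mL/hr
Volume infused so far = 242.3484 mL/hr × 0.3 hr = 72.70452 mL
Volume remaining = 326 − 72.70452 = 253.2955 mL
New rate:
Dose = 0.76 mcg/kg/min × 123.9 kg = 94.164 mcg/min
94.164 mcg/min × 60 min/hr = 5649.84 mcg/hr
Rate = 5649.84 mcg/hr ÷ 18.40491 mcg/mL = 306.9746 mL/hr
Time remaining = 253.2955 mL ÷ 306.9746 mL/hr = 0.8251349 hr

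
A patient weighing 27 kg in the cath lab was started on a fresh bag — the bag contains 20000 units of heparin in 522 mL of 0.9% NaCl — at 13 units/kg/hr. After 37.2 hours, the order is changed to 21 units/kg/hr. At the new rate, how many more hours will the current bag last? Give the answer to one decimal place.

Initial rate:
Dose = 13 units/kg/hr × 27 kg = 351 units/hr
Concentration = 20000 units ÷ 522 mL = 38.31418 units/mL
Rate = 351 units/hr ÷ 38.31418 units/mL = 9.1611 mL/hr
Volume infused so far = 9.1611 mL/hr × 37.2 hr = 340.7929 mL
Volume remaining = 522 − 340.7929 = 181.2071 mL
New rate:
Dose = 21 units/kg/hr × 27 kg = 567 units/hr
Rate = 567 units/hr ÷ 38.31418 units/mL = 14.7987 mL/hr
Time remaining = 181.2071 mL ÷ 14.7987 mL/hr = 12.2448 hr

12.2 hours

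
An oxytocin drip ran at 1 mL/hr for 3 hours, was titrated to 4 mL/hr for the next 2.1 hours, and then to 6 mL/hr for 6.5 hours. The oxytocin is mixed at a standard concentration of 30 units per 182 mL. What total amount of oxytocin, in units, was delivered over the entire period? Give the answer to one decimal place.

Concentration = 30 units ÷ 182 mL = 0.1648352 units/mL
Stage 1: 1 mL/hr × 3 hr = 3 mL → 3 mL × 0.1648352 units/mL = 0.4945055 units
Stage 2: 4 mL/hr × 2.1 hr = 8.4 mL → 8.4 mL × 0.1648352 units/mL = 1.384615 units
Stage 3: 6 mL/hr × 6.5 hr = 39 mL → 39 mL × 0.1648352 units/mL = 6.428571 units
Total = 0.4945055 + 1.384615 + 6.428571 = 8.307692 units

8.3 units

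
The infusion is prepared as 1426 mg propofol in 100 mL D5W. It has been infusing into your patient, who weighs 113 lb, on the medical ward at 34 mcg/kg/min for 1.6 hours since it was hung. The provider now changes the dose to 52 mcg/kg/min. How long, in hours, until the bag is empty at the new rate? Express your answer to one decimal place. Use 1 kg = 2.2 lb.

7.9 hours

Initial rate:
Weight = 113 lb ÷ 2.2 lb/kg = 51.36364 kg
Dose = 34 mcg/kg/min × 51.36364 kg = 1746.364 mcg/min
1746.364 mcg/min × 60 min/hr = 104781.8 mcg/hr
Concentration = 1426 mg ÷ 100 mL = 14.26 mg/mL = 14260 mcg/mL
Rate = 104781.8 mcg/hr ÷ 14260 mcg/mL = 7.347954 mL/hr
Volume infused so far = 7.347954 mL/hr × 1.6 hr = 11.75673 mL
Volume remaining = 100 − 11.75673 = 88.24327 mL
New rate:
Dose = 52 mcg/kg/min × 51.36364 kg = 2670.909 mcg/min
2670.909 mcg/min × 60 min/hr = 160254.5 mcg/hr
Rate = 160254.5 mcg/hr ÷ 14260 mcg/mL = 11.23805 mL/hr
Time remaining = 88.24327 mL ÷ 11.23805 mL/hr = 7.85219 hr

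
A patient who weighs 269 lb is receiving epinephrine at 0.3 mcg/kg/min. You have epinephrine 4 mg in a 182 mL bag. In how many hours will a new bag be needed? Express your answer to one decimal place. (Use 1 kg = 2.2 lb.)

1.8 hours

Weight = 269 lb ÷ 2.2 lb/kg = 122.2727 kg
Dose = 0.3 mcg/kg/min × 122.2727 kg = 36.68182 mcg/min
36.68182 mcg/min × 60 min/hr = 2200.909 mcg/hr
Concentration = 4 mg ÷ 182 mL = 0.02197802 mg/mL = 21.97802 mcg/mL
Rate = 2200.909 mcg/hr ÷ 21.97802 mcg/mL = 100.1414 mL/hr
Duration = 182 mL ÷ 100.1414 mL/hr = 1.817431 hr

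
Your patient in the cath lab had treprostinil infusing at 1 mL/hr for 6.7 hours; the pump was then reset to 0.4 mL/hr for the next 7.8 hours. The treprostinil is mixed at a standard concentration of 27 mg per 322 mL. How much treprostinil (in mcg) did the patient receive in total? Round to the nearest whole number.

Concentration = 27 mg ÷ 322 mL = 0.08385093 mg/mL
Stage 1: 1 mL/hr × 6.7 hr = 6.7 mL → 6.7 mL × 0.08385093 mg/mL = 0.5618012 mg
Stage 2: 0.4 mL/hr × 7.8 hr = 3.12 mL → 3.12 mL × 0.08385093 mg/mL = 0.2616149 mg
Total = 0.5618012 + 0.2616149 = 0.8234161 mg = 823.4161 mcg

823 mcg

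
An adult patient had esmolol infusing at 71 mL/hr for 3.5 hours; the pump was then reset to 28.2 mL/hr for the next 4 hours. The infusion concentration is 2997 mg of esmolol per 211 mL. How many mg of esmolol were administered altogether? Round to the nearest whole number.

5132 mg

Concentration = 2997 mg ÷ 211 mL = 14.20379 mg/mL
Stage 1: 71 mL/hr × 3.5 hr = 248.5 mL → 248.5 mL × 14.20379 mg/mL = 3529.642 mg
Stage 2: 28.2 mL/hr × 4 hr = 112.8 mL → 112.8 mL × 14.20379 mg/mL = 1602.188 mg
Total = 3529.642 + 1602.188 = 5131.83 mg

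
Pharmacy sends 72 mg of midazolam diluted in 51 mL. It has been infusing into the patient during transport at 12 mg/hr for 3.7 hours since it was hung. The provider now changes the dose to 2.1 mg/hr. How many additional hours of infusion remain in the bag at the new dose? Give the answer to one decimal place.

13.1 hours

Initial rate:
Concentration = 72 mg ÷ 51 mL = 1.411765 mg/mL
Rate = 12 mg/hr ÷ 1.411765 mg/mL = 8.5 mL/hr
Volume infused so far = 8.5 mL/hr × 3.7 hr = 31.45 mL
Volume remaining = 51 − 31.45 = 19.55 mL
New rate:
Rate = 2.1 mg/hr ÷ 1.411765 mg/mL = 1.4875 mL/hr
Time remaining = 19.55 mL ÷ 1.4875 mL/hr = 13.14286 hr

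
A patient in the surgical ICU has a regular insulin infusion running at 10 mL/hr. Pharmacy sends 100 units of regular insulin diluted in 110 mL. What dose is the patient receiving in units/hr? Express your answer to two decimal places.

Concentration = 100 units ÷ 110 mL = 0.9090909 units/mL
Drug rate = 10 mL/hr × 0.9090909 units/mL = 9.090909 units/hr

9.09 units/hr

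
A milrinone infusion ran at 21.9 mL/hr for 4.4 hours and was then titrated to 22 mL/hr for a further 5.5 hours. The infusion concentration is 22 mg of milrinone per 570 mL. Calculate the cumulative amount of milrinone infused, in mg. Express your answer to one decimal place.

8.4 mg

Concentration = 22 mg ÷ 570 mL = 0.03859649 mg/mL
Stage 1: 21.9 mL/hr × 4.4 hr = 96.36 mL → 96.36 mL × 0.03859649 mg/mL = 3.719158 mg
Stage 2: 22 mL/hr × 5.5 hr = 121 mL → 121 mL × 0.03859649 mg/mL = 4.670175 mg
Total = 3.719158 + 4.670175 = 8.389333 mg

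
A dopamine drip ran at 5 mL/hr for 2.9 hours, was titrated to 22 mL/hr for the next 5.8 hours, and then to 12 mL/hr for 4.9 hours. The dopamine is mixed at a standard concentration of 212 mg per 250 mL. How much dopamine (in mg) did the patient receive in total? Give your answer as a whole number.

170 mg

Concentration = 212 mg ÷ 250 mL = 0.848 mg/mL
Stage 1: 5 mL/hr × 2.9 hr = 14.5 mL → 14.5 mL × 0.848 mg/mL = 12.296 mg
Stage 2: 22 mL/hr × 5.8 hr = 127.6 mL → 127.6 mL × 0.848 mg/mL = 108.2048 mg
Stage 3: 12 mL/hr × 4.9 hr = 58.8 mL → 58.8 mL × 0.848 mg/mL = 49.8624 mg
Total = 12.296 + 108.2048 + 49.8624 = 170.3632 mg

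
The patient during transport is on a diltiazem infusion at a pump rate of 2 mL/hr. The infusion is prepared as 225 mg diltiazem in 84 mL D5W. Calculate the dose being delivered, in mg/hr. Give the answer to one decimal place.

Concentration = 225 mg ÷ 84 mL = 2.678571 mg/mL
Drug rate = 2 mL/hr × 2.678571 mg/mL = 5.357143 mg/hr

5.4 mg/hr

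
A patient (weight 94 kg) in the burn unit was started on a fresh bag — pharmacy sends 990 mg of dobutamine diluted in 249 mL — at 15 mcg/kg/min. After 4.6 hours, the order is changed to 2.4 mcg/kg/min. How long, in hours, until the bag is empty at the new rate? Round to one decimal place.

Initial rate:
Dose = 15 mcg/kg/min × 94 kg = 1410 mcg/min
1410 mcg/min × 60 min/hr = 84600 mcg/hr
Concentration = 990 mg ÷ 249 mL = 3.975904 mg/mL = 3975.904 mcg/mL
Rate = 84600 mcg/hr ÷ 3975.904 mcg/mL = 21.27818 mL/hr
Volume infused so far = 21.27818 mL/hr × 4.6 hr = 97.87964 mL
Volume remaining = 249 − 97.87964 = 151.1204 mL
New rate:
Dose = 2.4 mcg/kg/min × 94 kg = 225.6 mcg/min
225.6 mcg/min × 60 min/hr = 13536 mcg/hr
Rate = 13536 mcg/hr ÷ 3975.904 mcg/mL = 3.404509 mL/hr
Time remaining = 151.1204 mL ÷ 3.404509 mL/hr = 44.3883 hr

44.4 hours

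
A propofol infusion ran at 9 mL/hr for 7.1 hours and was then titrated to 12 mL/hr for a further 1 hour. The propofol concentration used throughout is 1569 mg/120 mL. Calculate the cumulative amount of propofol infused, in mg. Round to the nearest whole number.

Concentration = 1569 mg ÷ 120 mL = 13.075 mg/mL
Stage 1: 9 mL/hr × 7.1 hr = 63.9 mL → 63.9 mL × 13.075 mg/mL = 835.4925 mg
Stage 2: 12 mL/hr × 1 hr = 12 mL → 12 mL × 13.075 mg/mL = 156.9 mg
Total = 835.4925 + 156.9 = 992.3925 mg

992 mg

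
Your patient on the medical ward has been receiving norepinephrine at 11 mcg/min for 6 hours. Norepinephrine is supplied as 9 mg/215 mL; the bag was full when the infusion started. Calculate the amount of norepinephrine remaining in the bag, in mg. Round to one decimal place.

11 mcg/min × 60 min/hr = 660 mcg/hr
Concentration = 9 mg ÷ 215 mL = 0.04186047 mg/mL = 41.86047 mcg/mL
Rate = 660 mcg/hr ÷ 41.86047 mcg/mL = 15.76667 mL/hr
Volume infused = 15.76667 mL/hr × 6 hr = 94.6 mL
Volume remaining = 215 − 94.6 = 120.4 mL
Drug remaining = 120.4 mL × 41.86047 mcg/mL = 5040 mcg = 5.04 mg

5.0 mg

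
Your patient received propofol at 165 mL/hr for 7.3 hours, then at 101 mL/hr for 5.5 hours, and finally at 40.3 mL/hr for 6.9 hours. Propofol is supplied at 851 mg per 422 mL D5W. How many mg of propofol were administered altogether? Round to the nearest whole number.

4110 mg

Concentration = 851 mg ÷ 422 mL = 2.016588 mg/mL
Stage 1: 165 mL/hr × 7.3 hr = 1204.5 mL → 1204.5 mL × 2.016588 mg/mL = 2428.98 mg
Stage 2: 101 mL/hr × 5.5 hr = 555.5 mL → 555.5 mL × 2.016588 mg/mL = 1120.214 mg
Stage 3: 40.3 mL/hr × 6.9 hr = 278.07 mL → 278.07 mL × 2.016588 mg/mL = 560.7525 mg
Total = 2428.98 + 1120.214 + 560.7525 = 4109.947 mg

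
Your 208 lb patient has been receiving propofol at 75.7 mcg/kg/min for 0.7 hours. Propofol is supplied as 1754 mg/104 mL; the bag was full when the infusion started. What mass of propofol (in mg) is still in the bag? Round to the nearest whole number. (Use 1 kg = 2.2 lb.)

Weight = 208 lb ÷ 2.2 lb/kg = 94.54545 kg
Dose = 75.7 mcg/kg/min × 94.54545 kg = 7157.091 mcg/min
7157.091 mcg/min × 60 min/hr = 429425.5 mcg/hr
Concentration = 1754 mg ÷ 104 mL = 16.86538 mg/mL = 16865.38 mcg/mL
Rate = 429425.5 mcg/hr ÷ 16865.38 mcg/mL = 25.46194 mL/hr
Volume infused = 25.46194 mL/hr × 0.7 hr = 17.82336 mL
Volume remaining = 104 − 17.82336 = 86.17664 mL
Drug remaining = 86.17664 mL × 16865.38 mcg/mL = 1453402 mcg = 1453.402 mg

1453 mg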